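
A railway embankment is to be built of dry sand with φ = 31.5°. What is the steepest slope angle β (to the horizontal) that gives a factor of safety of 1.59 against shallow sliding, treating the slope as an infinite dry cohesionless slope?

β = 21.1°

For an infinite dry cohesionless slope FS = tanφ/tanβ, so tanβ = tanφ / FS.
tanβ = tan31.5° / 1.59 = 0.6128 / 1.59 = 0.3854
β = arctan(0.3854) = 21.08°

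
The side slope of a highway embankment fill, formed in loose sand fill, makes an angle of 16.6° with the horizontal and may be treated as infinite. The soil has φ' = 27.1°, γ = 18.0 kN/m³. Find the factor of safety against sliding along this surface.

FS = 1.72

For a dry cohesionless infinite slope the factor of safety is FS = tanφ' / tanβ.
FS = tan27.1° / tan16.6° = 0.5117 / 0.2981 = 1.717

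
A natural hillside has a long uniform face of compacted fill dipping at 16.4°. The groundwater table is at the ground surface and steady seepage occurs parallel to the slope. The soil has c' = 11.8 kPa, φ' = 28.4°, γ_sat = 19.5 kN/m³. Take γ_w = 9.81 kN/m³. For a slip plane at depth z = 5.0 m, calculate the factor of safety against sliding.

With seepage parallel to the slope and the water table at the surface, the effective normal stress on the slip plane uses the buoyant unit weight γ' = γ_sat − γ_w while the driving shear stress uses γ_sat:
FS = [c' + γ' z cos²β tanφ'] / [γ_sat z sinβ cosβ]
γ' = 19.5 − 9.81 = 9.69 kN/m³
Numerator = 11.8 + 9.69·5.0·cos²16.4°·tan28.4° = 11.8 + 9.69·5.0·0.9203·0.5407 = 35.908 kPa
Denominator = 19.5·5.0·sin16.4°·cos16.4° = 19.5·5.0·0.2823·0.9593 = 26.408 kPa
FS = 35.908 / 26.408 = 1.360

FS = 1.36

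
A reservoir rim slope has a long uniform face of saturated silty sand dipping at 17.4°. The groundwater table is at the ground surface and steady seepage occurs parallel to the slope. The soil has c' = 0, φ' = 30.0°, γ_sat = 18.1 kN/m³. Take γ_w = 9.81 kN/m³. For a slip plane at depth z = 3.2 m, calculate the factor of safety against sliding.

With seepage parallel to the slope and the water table at the surface, the effective normal stress on the slip plane uses the buoyant unit weight γ' = γ_sat − γ_w while the driving shear stress uses γ_sat:
FS = [c' + γ' z cos²β tanφ'] / [γ_sat z sinβ cosβ]
(For c' = 0 this reduces to FS = (γ'/γ_sat)·tanφ'/tanβ.)
γ' = 18.1 − 9.81 = 8.29 kN/m³
Numerator = 0.0 + 8.29·3.2·cos²17.4°·tan30.0° = 0.0 + 8.29·3.2·0.9106·0.5774 = 13.946 kPa
Denominator = 18.1·3.2·sin17.4°·cos17.4° = 18.1·3.2·0.2990·0.9542 = 16.528 kPa
FS = 13.946 / 16.528 = 0.844

FS = 0.84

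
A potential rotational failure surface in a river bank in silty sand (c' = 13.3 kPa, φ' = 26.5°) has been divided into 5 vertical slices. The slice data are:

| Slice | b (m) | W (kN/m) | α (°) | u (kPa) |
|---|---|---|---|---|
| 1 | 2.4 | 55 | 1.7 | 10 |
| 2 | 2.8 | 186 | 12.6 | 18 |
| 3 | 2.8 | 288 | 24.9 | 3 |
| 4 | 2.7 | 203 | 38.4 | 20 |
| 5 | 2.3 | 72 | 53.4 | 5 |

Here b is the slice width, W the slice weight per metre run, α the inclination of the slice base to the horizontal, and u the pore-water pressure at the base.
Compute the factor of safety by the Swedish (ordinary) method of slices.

Ordinary method of slices: FS = Σ[c'·Δl_i + (W_i cosα_i − u_i·Δl_i)·tanφ'] / Σ W_i sinα_i, with Δl_i = b_i / cosα_i.
Slice 1: Δl = 2.4/cos1.7° = 2.401 m; N'_1 = 55·cos1.7° − 10·2.401 = 31.0; c'Δl = 31.93; W sinα = 1.6
Slice 2: Δl = 2.8/cos12.6° = 2.869 m; N'_2 = 186·cos12.6° − 18·2.869 = 129.9; c'Δl = 38.16; W sinα = 40.6
Slice 3: Δl = 2.8/cos24.9° = 3.087 m; N'_3 = 288·cos24.9° − 3·3.087 = 252.0; c'Δl = 41.06; W sinα = 121.3
Slice 4: Δl = 2.7/cos38.4° = 3.445 m; N'_4 = 203·cos38.4° − 20·3.445 = 90.2; c'Δl = 45.82; W sinα = 126.1
Slice 5: Δl = 2.3/cos53.4° = 3.858 m; N'_5 = 72·cos53.4° − 5·3.858 = 23.6; c'Δl = 51.31; W sinα = 57.8
Σc'Δl = 208.3 kN/m; ΣN' = 526.6 kN/m; ΣW sinα = 347.4 kN/m
Resisting = 208.3 + 526.6·tan26.5° = 208.3 + 262.6 = 470.8 kN/m
FS = 470.8 / 347.4 = 1.356

FS = 1.36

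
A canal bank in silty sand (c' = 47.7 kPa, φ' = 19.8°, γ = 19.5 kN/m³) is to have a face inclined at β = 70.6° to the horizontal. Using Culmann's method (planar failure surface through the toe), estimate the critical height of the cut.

Culmann's analysis gives the critical failure plane at α_cr = (β + φ')/2 = (70.6 + 19.8)/2 = 45.2°, and the critical height
H_c = (4c'/γ) · sinβ cosφ' / [1 − cos(β − φ')]
    = (4·47.7/19.5) · sin70.6°·cos19.8° / [1 − cos(50.8°)]
    = 9.785 · 0.9432·0.9409 / [1 − 0.6320]
    = 9.785 · 0.8875 / 0.3680
    = 23.60 m

H_c = 23.60 m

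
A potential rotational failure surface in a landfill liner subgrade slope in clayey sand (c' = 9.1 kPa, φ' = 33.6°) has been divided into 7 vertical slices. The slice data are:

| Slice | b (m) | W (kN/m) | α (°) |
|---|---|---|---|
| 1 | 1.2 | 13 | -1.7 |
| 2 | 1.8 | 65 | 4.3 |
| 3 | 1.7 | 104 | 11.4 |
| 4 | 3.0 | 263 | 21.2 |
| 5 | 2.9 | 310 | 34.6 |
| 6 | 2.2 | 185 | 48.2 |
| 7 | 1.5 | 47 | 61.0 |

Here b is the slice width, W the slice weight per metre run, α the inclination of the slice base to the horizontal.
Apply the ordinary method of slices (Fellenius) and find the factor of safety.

Ordinary method of slices: FS = Σ[c'·Δl_i + (W_i cosα_i)·tanφ'] / Σ W_i sinα_i, with Δl_i = b_i / cosα_i.
Slice 1: Δl = 1.2/cos(-1.7°) = 1.201 m; N'_1 = 13·cos(-1.7°) = 13.0; c'Δl = 10.92; W sinα = -0.4
Slice 2: Δl = 1.8/cos4.3° = 1.805 m; N'_2 = 65·cos4.3° = 64.8; c'Δl = 16.43; W sinα = 4.9
Slice 3: Δl = 1.7/cos11.4° = 1.734 m; N'_3 = 104·cos11.4° = 101.9; c'Δl = 15.78; W sinα = 20.6
Slice 4: Δl = 3.0/cos21.2° = 3.218 m; N'_4 = 263·cos21.2° = 245.2; c'Δl = 29.28; W sinα = 95.1
Slice 5: Δl = 2.9/cos34.6° = 3.523 m; N'_5 = 310·cos34.6° = 255.2; c'Δl = 32.06; W sinα = 176.0
Slice 6: Δl = 2.2/cos48.2° = 3.301 m; N'_6 = 185·cos48.2° = 123.3; c'Δl = 30.04; W sinα = 137.9
Slice 7: Δl = 1.5/cos61.0° = 3.094 m; N'_7 = 47·cos61.0° = 22.8; c'Δl = 28.16; W sinα = 41.1
Σc'Δl = 162.7 kN/m; ΣN' = 826.2 kN/m; ΣW sinα = 475.2 kN/m
Resisting = 162.7 + 826.2·tan33.6° = 162.7 + 548.9 = 711.6 kN/m
FS = 711.6 / 475.2 = 1.497

FS = 1.50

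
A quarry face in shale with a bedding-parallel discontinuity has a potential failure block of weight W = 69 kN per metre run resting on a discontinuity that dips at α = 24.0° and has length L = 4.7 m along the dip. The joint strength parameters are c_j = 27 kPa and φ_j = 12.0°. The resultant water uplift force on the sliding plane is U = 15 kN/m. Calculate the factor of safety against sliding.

Resolving the block weight along and normal to the plane and applying the Mohr–Coulomb strength on the joint:
N' = W cosα − U = 69·cos24.0° − 15 = 48.0 kN/m
Driving force T = W sinα = 69·sin24.0° = 28.1 kN/m
Resisting force R = c_j·L + N'·tanφ_j = 27·4.7 + 48.0·tan12.0° = 126.9 + 10.2 = 137.1 kN/m
FS = R / T = 137.1 / 28.1 = 4.885

FS = 4.89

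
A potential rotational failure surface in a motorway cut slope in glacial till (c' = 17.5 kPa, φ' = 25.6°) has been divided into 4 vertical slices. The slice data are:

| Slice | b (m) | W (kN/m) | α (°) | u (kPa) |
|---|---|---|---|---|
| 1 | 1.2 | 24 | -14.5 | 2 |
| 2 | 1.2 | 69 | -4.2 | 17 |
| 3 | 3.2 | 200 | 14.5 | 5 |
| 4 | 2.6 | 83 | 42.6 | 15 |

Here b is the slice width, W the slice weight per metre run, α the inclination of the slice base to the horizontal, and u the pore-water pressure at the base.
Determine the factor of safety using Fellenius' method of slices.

FS = 2.99

Ordinary method of slices: FS = Σ[c'·Δl_i + (W_i cosα_i − u_i·Δl_i)·tanφ'] / Σ W_i sinα_i, with Δl_i = b_i / cosα_i.
Slice 1: Δl = 1.2/cos(-14.5°) = 1.239 m; N'_1 = 24·cos(-14.5°) − 2·1.239 = 20.8; c'Δl = 21.69; W sinα = -6.0
Slice 2: Δl = 1.2/cos(-4.2°) = 1.203 m; N'_2 = 69·cos(-4.2°) − 17·1.203 = 48.4; c'Δl = 21.06; W sinα = -5.1
Slice 3: Δl = 3.2/cos14.5° = 3.305 m; N'_3 = 200·cos14.5° − 5·3.305 = 177.1; c'Δl = 57.84; W sinα = 50.1
Slice 4: Δl = 2.6/cos42.6° = 3.532 m; N'_4 = 83·cos42.6° − 15·3.532 = 8.1; c'Δl = 61.81; W sinα = 56.2
Σc'Δl = 162.4 kN/m; ΣN' = 254.3 kN/m; ΣW sinα = 95.2 kN/m
Resisting = 162.4 + 254.3·tan25.6° = 162.4 + 121.9 = 284.3 kN/m
FS = 284.3 / 95.2 = 2.986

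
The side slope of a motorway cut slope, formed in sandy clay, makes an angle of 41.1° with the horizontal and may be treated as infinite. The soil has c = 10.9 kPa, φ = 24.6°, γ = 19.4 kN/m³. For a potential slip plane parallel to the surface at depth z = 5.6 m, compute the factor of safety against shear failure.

For an infinite slope with a slip plane parallel to the surface (no pore pressure): FS = [c + γz cos²β tanφ] / [γz sinβ cosβ].
γz = 19.4·5.6 = 108.64 kN/m²
Numerator = 10.9 + 108.64·cos²41.1°·tan24.6° = 10.9 + 108.64·0.5679·0.4578 = 39.145 kPa
Denominator = 108.64·sin41.1°·cos41.1° = 108.64·0.6574·0.7536 = 53.817 kPa
FS = 39.145 / 53.817 = 0.727

FS = 0.73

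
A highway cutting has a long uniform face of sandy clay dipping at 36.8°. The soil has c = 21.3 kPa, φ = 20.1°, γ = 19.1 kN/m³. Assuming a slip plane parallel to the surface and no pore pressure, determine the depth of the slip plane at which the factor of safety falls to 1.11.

z = 3.74 m

Setting FS = 1.11 in FS = [c + γz cos²β tanφ] / [γz sinβ cosβ] and solving for z:
z = c / [γ cosβ (FS·sinβ − cosβ·tanφ)]
  = 21.3 / [19.1·cos36.8°·(1.11·sin36.8° − cos36.8°·tan20.1°)]
  = 21.3 / [19.1·0.8007·(1.11·0.5990 − 0.8007·0.3659)]
  = 21.3 / 5.6877 = 3.745 m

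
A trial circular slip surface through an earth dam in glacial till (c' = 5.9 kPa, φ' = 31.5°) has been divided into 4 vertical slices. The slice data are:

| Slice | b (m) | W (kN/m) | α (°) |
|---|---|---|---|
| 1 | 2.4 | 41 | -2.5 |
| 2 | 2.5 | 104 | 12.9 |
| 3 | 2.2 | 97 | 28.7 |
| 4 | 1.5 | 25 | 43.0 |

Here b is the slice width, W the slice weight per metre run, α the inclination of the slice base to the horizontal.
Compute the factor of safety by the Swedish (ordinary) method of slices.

Ordinary method of slices: FS = Σ[c'·Δl_i + (W_i cosα_i)·tanφ'] / Σ W_i sinα_i, with Δl_i = b_i / cosα_i.
Slice 1: Δl = 2.4/cos(-2.5°) = 2.402 m; N'_1 = 41·cos(-2.5°) = 41.0; c'Δl = 14.17; W sinα = -1.8
Slice 2: Δl = 2.5/cos12.9° = 2.565 m; N'_2 = 104·cos12.9° = 101.4; c'Δl = 15.13; W sinα = 23.2
Slice 3: Δl = 2.2/cos28.7° = 2.508 m; N'_3 = 97·cos28.7° = 85.1; c'Δl = 14.80; W sinα = 46.6
Slice 4: Δl = 1.5/cos43.0° = 2.051 m; N'_4 = 25·cos43.0° = 18.3; c'Δl = 12.10; W sinα = 17.0
Σc'Δl = 56.2 kN/m; ΣN' = 245.7 kN/m; ΣW sinα = 85.1 kN/m
Resisting = 56.2 + 245.7·tan31.5° = 56.2 + 150.6 = 206.8 kN/m
FS = 206.8 / 85.1 = 2.431

FS = 2.43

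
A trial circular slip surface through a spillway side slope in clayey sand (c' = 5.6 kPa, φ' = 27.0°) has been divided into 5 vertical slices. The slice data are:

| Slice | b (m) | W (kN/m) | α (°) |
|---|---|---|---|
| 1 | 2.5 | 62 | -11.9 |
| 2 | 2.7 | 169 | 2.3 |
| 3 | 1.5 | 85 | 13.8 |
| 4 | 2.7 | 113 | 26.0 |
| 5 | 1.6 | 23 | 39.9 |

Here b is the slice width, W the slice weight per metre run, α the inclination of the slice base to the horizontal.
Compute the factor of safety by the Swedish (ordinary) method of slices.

FS = 3.64

Ordinary method of slices: FS = Σ[c'·Δl_i + (W_i cosα_i)·tanφ'] / Σ W_i sinα_i, with Δl_i = b_i / cosα_i.
Slice 1: Δl = 2.5/cos(-11.9°) = 2.555 m; N'_1 = 62·cos(-11.9°) = 60.7; c'Δl = 14.31; W sinα = -12.8
Slice 2: Δl = 2.7/cos2.3° = 2.702 m; N'_2 = 169·cos2.3° = 168.9; c'Δl = 15.13; W sinα = 6.8
Slice 3: Δl = 1.5/cos13.8° = 1.545 m; N'_3 = 85·cos13.8° = 82.5; c'Δl = 8.65; W sinα = 20.3
Slice 4: Δl = 2.7/cos26.0° = 3.004 m; N'_4 = 113·cos26.0° = 101.6; c'Δl = 16.82; W sinα = 49.5
Slice 5: Δl = 1.6/cos39.9° = 2.086 m; N'_5 = 23·cos39.9° = 17.6; c'Δl = 11.68; W sinα = 14.8
Σc'Δl = 66.6 kN/m; ΣN' = 431.3 kN/m; ΣW sinα = 78.6 kN/m
Resisting = 66.6 + 431.3·tan27.0° = 66.6 + 219.8 = 286.3 kN/m
FS = 286.3 / 78.6 = 3.645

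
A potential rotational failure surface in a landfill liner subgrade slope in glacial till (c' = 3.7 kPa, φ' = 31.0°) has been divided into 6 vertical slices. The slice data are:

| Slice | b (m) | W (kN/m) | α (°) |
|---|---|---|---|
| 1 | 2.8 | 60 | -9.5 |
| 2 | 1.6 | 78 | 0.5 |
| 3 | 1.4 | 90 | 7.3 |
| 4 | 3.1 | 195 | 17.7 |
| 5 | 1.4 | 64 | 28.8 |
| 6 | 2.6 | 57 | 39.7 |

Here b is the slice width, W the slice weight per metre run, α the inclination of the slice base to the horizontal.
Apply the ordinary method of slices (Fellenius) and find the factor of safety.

FS = 2.79

Ordinary method of slices: FS = Σ[c'·Δl_i + (W_i cosα_i)·tanφ'] / Σ W_i sinα_i, with Δl_i = b_i / cosα_i.
Slice 1: Δl = 2.8/cos(-9.5°) = 2.839 m; N'_1 = 60·cos(-9.5°) = 59.2; c'Δl = 10.50; W sinα = -9.9
Slice 2: Δl = 1.6/cos0.5° = 1.600 m; N'_2 = 78·cos0.5° = 78.0; c'Δl = 5.92; W sinα = 0.7
Slice 3: Δl = 1.4/cos7.3° = 1.411 m; N'_3 = 90·cos7.3° = 89.3; c'Δl = 5.22; W sinα = 11.4
Slice 4: Δl = 3.1/cos17.7° = 3.254 m; N'_4 = 195·cos17.7° = 185.8; c'Δl = 12.04; W sinα = 59.3
Slice 5: Δl = 1.4/cos28.8° = 1.598 m; N'_5 = 64·cos28.8° = 56.1; c'Δl = 5.91; W sinα = 30.8
Slice 6: Δl = 2.6/cos39.7° = 3.379 m; N'_6 = 57·cos39.7° = 43.9; c'Δl = 12.50; W sinα = 36.4
Σc'Δl = 52.1 kN/m; ΣN' = 512.2 kN/m; ΣW sinα = 128.7 kN/m
Resisting = 52.1 + 512.2·tan31.0° = 52.1 + 307.7 = 359.8 kN/m
FS = 359.8 / 128.7 = 2.795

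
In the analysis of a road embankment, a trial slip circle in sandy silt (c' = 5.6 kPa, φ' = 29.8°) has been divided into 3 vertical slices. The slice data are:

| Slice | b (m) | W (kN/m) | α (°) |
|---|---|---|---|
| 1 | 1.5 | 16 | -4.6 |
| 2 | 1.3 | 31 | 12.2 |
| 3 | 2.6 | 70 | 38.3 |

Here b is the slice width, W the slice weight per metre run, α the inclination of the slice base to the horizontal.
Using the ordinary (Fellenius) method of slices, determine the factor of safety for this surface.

Ordinary method of slices: FS = Σ[c'·Δl_i + (W_i cosα_i)·tanφ'] / Σ W_i sinα_i, with Δl_i = b_i / cosα_i.
Slice 1: Δl = 1.5/cos(-4.6°) = 1.505 m; N'_1 = 16·cos(-4.6°) = 15.9; c'Δl = 8.43; W sinα = -1.3
Slice 2: Δl = 1.3/cos12.2° = 1.330 m; N'_2 = 31·cos12.2° = 30.3; c'Δl = 7.45; W sinα = 6.6
Slice 3: Δl = 2.6/cos38.3° = 3.313 m; N'_3 = 70·cos38.3° = 54.9; c'Δl = 18.55; W sinα = 43.4
Σc'Δl = 34.4 kN/m; ΣN' = 101.2 kN/m; ΣW sinα = 48.7 kN/m
Resisting = 34.4 + 101.2·tan29.8° = 34.4 + 57.9 = 92.4 kN/m
FS = 92.4 / 48.7 = 1.899

FS = 1.90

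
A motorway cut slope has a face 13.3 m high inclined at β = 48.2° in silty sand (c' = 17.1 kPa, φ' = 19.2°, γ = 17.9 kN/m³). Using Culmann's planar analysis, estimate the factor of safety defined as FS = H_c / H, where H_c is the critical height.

H_c = (4c'/γ) · sinβ cosφ' / [1 − cos(β − φ')]
    = (4·17.1/17.9) · sin48.2°·cos19.2° / [1 − cos29.0°]
    = 3.821 · 0.7040 / 0.1254 = 21.46 m
FS = H_c / H = 21.46 / 13.3 = 1.613

FS = 1.61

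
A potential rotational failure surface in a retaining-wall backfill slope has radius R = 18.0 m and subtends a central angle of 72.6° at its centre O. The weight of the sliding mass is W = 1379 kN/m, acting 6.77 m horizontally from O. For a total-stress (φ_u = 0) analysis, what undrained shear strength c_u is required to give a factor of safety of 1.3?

FS = c_u·L_a·R / (W·d), so c_u = FS·W·d / (L_a·R).
Arc length L_a = R·θ = 18.0·(72.6°·π/180) = 18.0·1.2671 = 22.81 m
c_u = 1.3·1379·6.77 / (22.81·18.0) = 12136.6 / 410.54 = 29.56 kPa

c_u = 29.6 kPa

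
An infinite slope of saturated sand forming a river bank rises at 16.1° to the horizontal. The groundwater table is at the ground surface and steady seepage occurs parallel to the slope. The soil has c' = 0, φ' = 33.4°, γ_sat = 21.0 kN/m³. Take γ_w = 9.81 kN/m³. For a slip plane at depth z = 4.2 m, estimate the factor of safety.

With seepage parallel to the slope and the water table at the surface, the effective normal stress on the slip plane uses the buoyant unit weight γ' = γ_sat − γ_w while the driving shear stress uses γ_sat:
FS = [c' + γ' z cos²β tanφ'] / [γ_sat z sinβ cosβ]
(For c' = 0 this reduces to FS = (γ'/γ_sat)·tanφ'/tanβ.)
γ' = 21.0 − 9.81 = 11.19 kN/m³
Numerator = 0.0 + 11.19·4.2·cos²16.1°·tan33.4° = 0.0 + 11.19·4.2·0.9231·0.6594 = 28.606 kPa
Denominator = 21.0·4.2·sin16.1°·cos16.1° = 21.0·4.2·0.2773·0.9608 = 23.500 kPa
FS = 28.606 / 23.500 = 1.217

FS = 1.22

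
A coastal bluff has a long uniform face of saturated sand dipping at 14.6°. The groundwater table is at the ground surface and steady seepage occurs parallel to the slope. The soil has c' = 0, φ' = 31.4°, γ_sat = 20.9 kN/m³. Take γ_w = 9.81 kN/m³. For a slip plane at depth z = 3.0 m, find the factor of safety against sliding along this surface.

FS = 1.24

With seepage parallel to the slope and the water table at the surface, the effective normal stress on the slip plane uses the buoyant unit weight γ' = γ_sat − γ_w while the driving shear stress uses γ_sat:
FS = [c' + γ' z cos²β tanφ'] / [γ_sat z sinβ cosβ]
(For c' = 0 this reduces to FS = (γ'/γ_sat)·tanφ'/tanβ.)
γ' = 20.9 − 9.81 = 11.09 kN/m³
Numerator = 0.0 + 11.09·3.0·cos²14.6°·tan31.4° = 0.0 + 11.09·3.0·0.9365·0.6104 = 19.018 kPa
Denominator = 20.9·3.0·sin14.6°·cos14.6° = 20.9·3.0·0.2521·0.9677 = 15.294 kPa
FS = 19.018 / 15.294 = 1.243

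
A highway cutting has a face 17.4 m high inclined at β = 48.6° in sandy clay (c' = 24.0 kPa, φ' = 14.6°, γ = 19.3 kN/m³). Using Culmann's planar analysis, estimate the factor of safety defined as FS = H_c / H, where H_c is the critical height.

FS = 1.21

H_c = (4c'/γ) · sinβ cosφ' / [1 − cos(β − φ')]
    = (4·24.0/19.3) · sin48.6°·cos14.6° / [1 − cos34.0°]
    = 4.974 · 0.7259 / 0.1710 = 21.12 m
FS = H_c / H = 21.12 / 17.4 = 1.214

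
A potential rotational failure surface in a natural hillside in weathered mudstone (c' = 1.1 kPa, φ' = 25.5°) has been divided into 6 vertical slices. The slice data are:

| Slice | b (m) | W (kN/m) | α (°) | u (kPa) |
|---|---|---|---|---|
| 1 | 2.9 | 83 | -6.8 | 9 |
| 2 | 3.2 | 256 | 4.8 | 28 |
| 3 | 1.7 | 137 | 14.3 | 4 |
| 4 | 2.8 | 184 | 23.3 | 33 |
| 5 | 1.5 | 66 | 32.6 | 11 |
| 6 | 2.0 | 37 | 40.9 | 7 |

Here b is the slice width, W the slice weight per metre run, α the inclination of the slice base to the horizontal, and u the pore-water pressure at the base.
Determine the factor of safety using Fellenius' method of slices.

FS = 1.33

Ordinary method of slices: FS = Σ[c'·Δl_i + (W_i cosα_i − u_i·Δl_i)·tanφ'] / Σ W_i sinα_i, with Δl_i = b_i / cosα_i.
Slice 1: Δl = 2.9/cos(-6.8°) = 2.921 m; N'_1 = 83·cos(-6.8°) − 9·2.921 = 56.1; c'Δl = 3.21; W sinα = -9.8
Slice 2: Δl = 3.2/cos4.8° = 3.211 m; N'_2 = 256·cos4.8° − 28·3.211 = 165.2; c'Δl = 3.53; W sinα = 21.4
Slice 3: Δl = 1.7/cos14.3° = 1.754 m; N'_3 = 137·cos14.3° − 4·1.754 = 125.7; c'Δl = 1.93; W sinα = 33.8
Slice 4: Δl = 2.8/cos23.3° = 3.049 m; N'_4 = 184·cos23.3° − 33·3.049 = 68.4; c'Δl = 3.35; W sinα = 72.8
Slice 5: Δl = 1.5/cos32.6° = 1.781 m; N'_5 = 66·cos32.6° − 11·1.781 = 36.0; c'Δl = 1.96; W sinα = 35.6
Slice 6: Δl = 2.0/cos40.9° = 2.646 m; N'_6 = 37·cos40.9° − 7·2.646 = 9.4; c'Δl = 2.91; W sinα = 24.2
Σc'Δl = 16.9 kN/m; ΣN' = 460.9 kN/m; ΣW sinα = 178.0 kN/m
Resisting = 16.9 + 460.9·tan25.5° = 16.9 + 219.8 = 236.7 kN/m
FS = 236.7 / 178.0 = 1.330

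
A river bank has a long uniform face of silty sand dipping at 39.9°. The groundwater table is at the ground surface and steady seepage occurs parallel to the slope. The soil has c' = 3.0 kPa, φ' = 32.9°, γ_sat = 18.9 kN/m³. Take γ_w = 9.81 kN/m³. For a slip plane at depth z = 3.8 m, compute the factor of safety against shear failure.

FS = 0.46

With seepage parallel to the slope and the water table at the surface, the effective normal stress on the slip plane uses the buoyant unit weight γ' = γ_sat − γ_w while the driving shear stress uses γ_sat:
FS = [c' + γ' z cos²β tanφ'] / [γ_sat z sinβ cosβ]
γ' = 18.9 − 9.81 = 9.09 kN/m³
Numerator = 3.0 + 9.09·3.8·cos²39.9°·tan32.9° = 3.0 + 9.09·3.8·0.5885·0.6469 = 16.152 kPa
Denominator = 18.9·3.8·sin39.9°·cos39.9° = 18.9·3.8·0.6414·0.7672 = 35.342 kPa
FS = 16.152 / 35.342 = 0.457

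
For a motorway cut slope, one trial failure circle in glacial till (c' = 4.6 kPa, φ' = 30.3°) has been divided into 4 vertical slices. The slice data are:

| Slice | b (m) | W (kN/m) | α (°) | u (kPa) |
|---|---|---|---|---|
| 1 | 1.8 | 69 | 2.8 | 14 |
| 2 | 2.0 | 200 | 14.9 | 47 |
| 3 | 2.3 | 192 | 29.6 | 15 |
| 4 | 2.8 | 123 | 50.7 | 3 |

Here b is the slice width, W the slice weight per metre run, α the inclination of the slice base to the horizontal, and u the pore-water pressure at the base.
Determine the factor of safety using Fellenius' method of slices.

Ordinary method of slices: FS = Σ[c'·Δl_i + (W_i cosα_i − u_i·Δl_i)·tanφ'] / Σ W_i sinα_i, with Δl_i = b_i / cosα_i.
Slice 1: Δl = 1.8/cos2.8° = 1.802 m; N'_1 = 69·cos2.8° − 14·1.802 = 43.7; c'Δl = 8.29; W sinα = 3.4
Slice 2: Δl = 2.0/cos14.9° = 2.070 m; N'_2 = 200·cos14.9° − 47·2.070 = 96.0; c'Δl = 9.52; W sinα = 51.4
Slice 3: Δl = 2.3/cos29.6° = 2.645 m; N'_3 = 192·cos29.6° − 15·2.645 = 127.3; c'Δl = 12.17; W sinα = 94.8
Slice 4: Δl = 2.8/cos50.7° = 4.421 m; N'_4 = 123·cos50.7° − 3·4.421 = 64.6; c'Δl = 20.34; W sinα = 95.2
Σc'Δl = 50.3 kN/m; ΣN' = 331.6 kN/m; ΣW sinα = 244.8 kN/m
Resisting = 50.3 + 331.6·tan30.3° = 50.3 + 193.8 = 244.1 kN/m
FS = 244.1 / 244.8 = 0.997

FS = 1.00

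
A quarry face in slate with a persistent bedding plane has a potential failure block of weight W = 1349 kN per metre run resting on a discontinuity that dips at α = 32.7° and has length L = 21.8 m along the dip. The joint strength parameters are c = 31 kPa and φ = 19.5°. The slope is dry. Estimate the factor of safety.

Resolving the block weight along and normal to the plane and applying the Mohr–Coulomb strength on the joint:
N' = W cosα = 1349·cos32.7° = 1135.2 kN/m
Driving force T = W sinα = 1349·sin32.7° = 728.8 kN/m
Resisting force R = c·L + N'·tanφ = 31·21.8 + 1135.2·tan19.5° = 675.8 + 402.0 = 1077.8 kN/m
FS = R / T = 1077.8 / 728.8 = 1.479

FS = 1.48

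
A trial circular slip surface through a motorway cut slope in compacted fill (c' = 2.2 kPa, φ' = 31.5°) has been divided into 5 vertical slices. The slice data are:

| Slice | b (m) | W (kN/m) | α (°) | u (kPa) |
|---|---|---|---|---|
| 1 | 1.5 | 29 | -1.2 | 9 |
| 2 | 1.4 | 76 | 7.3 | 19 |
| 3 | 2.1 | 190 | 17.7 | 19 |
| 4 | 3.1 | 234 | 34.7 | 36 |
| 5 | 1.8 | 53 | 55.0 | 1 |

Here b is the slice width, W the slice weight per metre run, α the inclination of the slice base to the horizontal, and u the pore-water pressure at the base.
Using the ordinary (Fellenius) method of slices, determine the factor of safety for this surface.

FS = 0.83

Ordinary method of slices: FS = Σ[c'·Δl_i + (W_i cosα_i − u_i·Δl_i)·tanφ'] / Σ W_i sinα_i, with Δl_i = b_i / cosα_i.
Slice 1: Δl = 1.5/cos(-1.2°) = 1.500 m; N'_1 = 29·cos(-1.2°) − 9·1.500 = 15.5; c'Δl = 3.30; W sinα = -0.6
Slice 2: Δl = 1.4/cos7.3° = 1.411 m; N'_2 = 76·cos7.3° − 19·1.411 = 48.6; c'Δl = 3.11; W sinα = 9.7
Slice 3: Δl = 2.1/cos17.7° = 2.204 m; N'_3 = 190·cos17.7° − 19·2.204 = 139.1; c'Δl = 4.85; W sinα = 57.8
Slice 4: Δl = 3.1/cos34.7° = 3.771 m; N'_4 = 234·cos34.7° − 36·3.771 = 56.6; c'Δl = 8.30; W sinα = 133.2
Slice 5: Δl = 1.8/cos55.0° = 3.138 m; N'_5 = 53·cos55.0° − 1·3.138 = 27.3; c'Δl = 6.90; W sinα = 43.4
Σc'Δl = 26.5 kN/m; ΣN' = 287.1 kN/m; ΣW sinα = 243.4 kN/m
Resisting = 26.5 + 287.1·tan31.5° = 26.5 + 175.9 = 202.4 kN/m
FS = 202.4 / 243.4 = 0.831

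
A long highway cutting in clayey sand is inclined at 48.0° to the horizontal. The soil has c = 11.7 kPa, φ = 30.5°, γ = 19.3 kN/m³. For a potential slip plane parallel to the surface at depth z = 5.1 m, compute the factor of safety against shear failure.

FS = 0.77

For an infinite slope with a slip plane parallel to the surface (no pore pressure): FS = [c + γz cos²β tanφ] / [γz sinβ cosβ].
γz = 19.3·5.1 = 98.43 kN/m²
Numerator = 11.7 + 98.43·cos²48.0°·tan30.5° = 11.7 + 98.43·0.4477·0.5890 = 37.660 kPa
Denominator = 98.43·sin48.0°·cos48.0° = 98.43·0.7431·0.6691 = 48.945 kPa
FS = 37.660 / 48.945 = 0.769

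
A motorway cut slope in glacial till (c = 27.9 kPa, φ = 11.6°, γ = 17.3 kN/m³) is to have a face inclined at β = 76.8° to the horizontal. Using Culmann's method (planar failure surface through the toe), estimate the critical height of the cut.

H_c = 10.60 m

Culmann's analysis gives the critical failure plane at α_cr = (β + φ)/2 = (76.8 + 11.6)/2 = 44.2°, and the critical height
H_c = (4c/γ) · sinβ cosφ / [1 − cos(β − φ)]
    = (4·27.9/17.3) · sin76.8°·cos11.6° / [1 − cos(65.2°)]
    = 6.451 · 0.9736·0.9796 / [1 − 0.4195]
    = 6.451 · 0.9537 / 0.5805
    = 10.60 m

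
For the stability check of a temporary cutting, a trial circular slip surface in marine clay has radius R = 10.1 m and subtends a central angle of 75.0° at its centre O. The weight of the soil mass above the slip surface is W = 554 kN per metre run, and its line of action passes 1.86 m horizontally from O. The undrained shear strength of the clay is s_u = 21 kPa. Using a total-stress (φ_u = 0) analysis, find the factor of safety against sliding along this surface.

Taking moments about the centre O, the resisting moment is provided by the undrained shear strength acting along the arc:
Arc length L_a = R·θ = 10.1·(75.0°·π/180) = 10.1·1.3090 = 13.22 m
M_R = s_u·L_a·R = 21·13.22·10.1 = 2804.1 kN·m/m
M_D = W·d = 554·1.86 = 1030.4 kN·m/m
FS = M_R / M_D = 2804.1 / 1030.4 = 2.721

FS = 2.72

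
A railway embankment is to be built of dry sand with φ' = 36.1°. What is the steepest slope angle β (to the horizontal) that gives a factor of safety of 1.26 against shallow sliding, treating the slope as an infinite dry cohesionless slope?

β = 30.1°

For an infinite dry cohesionless slope FS = tanφ'/tanβ, so tanβ = tanφ' / FS.
tanβ = tan36.1° / 1.26 = 0.7292 / 1.26 = 0.5787
β = arctan(0.5787) = 30.06°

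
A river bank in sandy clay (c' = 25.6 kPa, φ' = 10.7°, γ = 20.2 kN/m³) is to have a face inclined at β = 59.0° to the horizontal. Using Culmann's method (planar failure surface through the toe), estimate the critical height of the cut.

H_c = 12.75 m

Culmann's analysis gives the critical failure plane at α_cr = (β + φ')/2 = (59.0 + 10.7)/2 = 34.9°, and the critical height
H_c = (4c'/γ) · sinβ cosφ' / [1 − cos(β − φ')]
    = (4·25.6/20.2) · sin59.0°·cos10.7° / [1 − cos(48.3°)]
    = 5.069 · 0.8572·0.9826 / [1 − 0.6652]
    = 5.069 · 0.8423 / 0.3348
    = 12.75 m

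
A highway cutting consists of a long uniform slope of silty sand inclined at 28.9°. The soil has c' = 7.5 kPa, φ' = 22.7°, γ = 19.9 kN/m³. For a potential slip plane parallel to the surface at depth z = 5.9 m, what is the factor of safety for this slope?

For an infinite slope with a slip plane parallel to the surface (no pore pressure): FS = [c' + γz cos²β tanφ'] / [γz sinβ cosβ].
γz = 19.9·5.9 = 117.41 kN/m²
Numerator = 7.5 + 117.41·cos²28.9°·tan22.7° = 7.5 + 117.41·0.7664·0.4183 = 45.143 kPa
Denominator = 117.41·sin28.9°·cos28.9° = 117.41·0.4833·0.8755 = 49.676 kPa
FS = 45.143 / 49.676 = 0.909

FS = 0.91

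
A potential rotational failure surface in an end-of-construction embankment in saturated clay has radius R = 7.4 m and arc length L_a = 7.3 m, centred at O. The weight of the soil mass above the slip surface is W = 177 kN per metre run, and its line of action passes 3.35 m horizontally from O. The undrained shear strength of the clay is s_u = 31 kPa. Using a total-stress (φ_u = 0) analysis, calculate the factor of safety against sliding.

FS = 2.82

Taking moments about the centre O, the resisting moment is provided by the undrained shear strength acting along the arc:
M_R = s_u·L_a·R = 31·7.30·7.4 = 1674.6 kN·m/m
M_D = W·d = 177·3.35 = 593.0 kN·m/m
FS = M_R / M_D = 1674.6 / 593.0 = 2.824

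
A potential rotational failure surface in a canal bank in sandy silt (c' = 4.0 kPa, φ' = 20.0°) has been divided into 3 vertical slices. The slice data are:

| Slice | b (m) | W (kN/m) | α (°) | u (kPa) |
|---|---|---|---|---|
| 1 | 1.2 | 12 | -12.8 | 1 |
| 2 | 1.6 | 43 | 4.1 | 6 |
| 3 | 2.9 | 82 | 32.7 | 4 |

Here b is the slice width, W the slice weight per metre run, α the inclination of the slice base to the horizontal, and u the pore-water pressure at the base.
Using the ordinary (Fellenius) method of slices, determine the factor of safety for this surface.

Ordinary method of slices: FS = Σ[c'·Δl_i + (W_i cosα_i − u_i·Δl_i)·tanφ'] / Σ W_i sinα_i, with Δl_i = b_i / cosα_i.
Slice 1: Δl = 1.2/cos(-12.8°) = 1.231 m; N'_1 = 12·cos(-12.8°) − 1·1.231 = 10.5; c'Δl = 4.92; W sinα = -2.7
Slice 2: Δl = 1.6/cos4.1° = 1.604 m; N'_2 = 43·cos4.1° − 6·1.604 = 33.3; c'Δl = 6.42; W sinα = 3.1
Slice 3: Δl = 2.9/cos32.7° = 3.446 m; N'_3 = 82·cos32.7° − 4·3.446 = 55.2; c'Δl = 13.78; W sinα = 44.3
Σc'Δl = 25.1 kN/m; ΣN' = 99.0 kN/m; ΣW sinα = 44.7 kN/m
Resisting = 25.1 + 99.0·tan20.0° = 25.1 + 36.0 = 61.1 kN/m
FS = 61.1 / 44.7 = 1.367

FS = 1.37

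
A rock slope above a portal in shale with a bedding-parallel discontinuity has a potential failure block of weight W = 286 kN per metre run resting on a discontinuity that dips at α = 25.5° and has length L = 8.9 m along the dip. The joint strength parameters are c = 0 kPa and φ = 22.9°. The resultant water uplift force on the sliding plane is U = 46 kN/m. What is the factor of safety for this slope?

Resolving the block weight along and normal to the plane and applying the Mohr–Coulomb strength on the joint:
N' = W cosα − U = 286·cos25.5° − 46 = 212.1 kN/m
Driving force T = W sinα = 286·sin25.5° = 123.1 kN/m
Resisting force R = c·L + N'·tanφ = 0·8.9 + 212.1·tan22.9° = 0.0 + 89.6 = 89.6 kN/m
FS = R / T = 89.6 / 123.1 = 0.728

FS = 0.73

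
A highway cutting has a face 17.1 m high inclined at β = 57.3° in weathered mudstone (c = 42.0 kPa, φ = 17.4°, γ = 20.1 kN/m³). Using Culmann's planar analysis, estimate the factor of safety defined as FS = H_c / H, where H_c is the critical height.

FS = 1.69

H_c = (4c/γ) · sinβ cosφ / [1 − cos(β − φ)]
    = (4·42.0/20.1) · sin57.3°·cos17.4° / [1 − cos39.9°]
    = 8.358 · 0.8030 / 0.2328 = 28.83 m
FS = H_c / H = 28.83 / 17.1 = 1.686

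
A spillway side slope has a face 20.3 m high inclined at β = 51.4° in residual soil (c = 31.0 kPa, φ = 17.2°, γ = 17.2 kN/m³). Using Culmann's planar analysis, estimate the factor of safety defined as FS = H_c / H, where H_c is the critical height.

H_c = (4c/γ) · sinβ cosφ / [1 − cos(β − φ)]
    = (4·31.0/17.2) · sin51.4°·cos17.2° / [1 − cos34.2°]
    = 7.209 · 0.7466 / 0.1729 = 31.13 m
FS = H_c / H = 31.13 / 20.3 = 1.533

FS = 1.53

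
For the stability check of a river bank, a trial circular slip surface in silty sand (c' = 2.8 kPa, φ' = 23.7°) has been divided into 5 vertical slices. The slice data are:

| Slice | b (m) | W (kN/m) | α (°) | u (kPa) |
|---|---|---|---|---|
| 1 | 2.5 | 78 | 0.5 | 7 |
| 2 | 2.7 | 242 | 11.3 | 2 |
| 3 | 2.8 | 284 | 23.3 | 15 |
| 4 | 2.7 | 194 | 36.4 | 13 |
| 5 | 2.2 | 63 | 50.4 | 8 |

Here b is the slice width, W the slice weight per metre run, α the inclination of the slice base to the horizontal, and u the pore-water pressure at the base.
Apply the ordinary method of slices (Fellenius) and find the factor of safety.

FS = 0.99

Ordinary method of slices: FS = Σ[c'·Δl_i + (W_i cosα_i − u_i·Δl_i)·tanφ'] / Σ W_i sinα_i, with Δl_i = b_i / cosα_i.
Slice 1: Δl = 2.5/cos0.5° = 2.500 m; N'_1 = 78·cos0.5° − 7·2.500 = 60.5; c'Δl = 7.00; W sinα = 0.7
Slice 2: Δl = 2.7/cos11.3° = 2.753 m; N'_2 = 242·cos11.3° − 2·2.753 = 231.8; c'Δl = 7.71; W sinα = 47.4
Slice 3: Δl = 2.8/cos23.3° = 3.049 m; N'_3 = 284·cos23.3° − 15·3.049 = 215.1; c'Δl = 8.54; W sinα = 112.3
Slice 4: Δl = 2.7/cos36.4° = 3.354 m; N'_4 = 194·cos36.4° − 13·3.354 = 112.5; c'Δl = 9.39; W sinα = 115.1
Slice 5: Δl = 2.2/cos50.4° = 3.451 m; N'_5 = 63·cos50.4° − 8·3.451 = 12.5; c'Δl = 9.66; W sinα = 48.5
Σc'Δl = 42.3 kN/m; ΣN' = 632.5 kN/m; ΣW sinα = 324.1 kN/m
Resisting = 42.3 + 632.5·tan23.7° = 42.3 + 277.6 = 319.9 kN/m
FS = 319.9 / 324.1 = 0.987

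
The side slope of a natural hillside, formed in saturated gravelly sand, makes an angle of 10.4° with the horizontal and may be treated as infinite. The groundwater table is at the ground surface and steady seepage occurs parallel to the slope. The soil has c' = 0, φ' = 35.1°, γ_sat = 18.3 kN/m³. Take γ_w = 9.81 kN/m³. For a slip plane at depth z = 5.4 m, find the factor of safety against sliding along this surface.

FS = 1.78

With seepage parallel to the slope and the water table at the surface, the effective normal stress on the slip plane uses the buoyant unit weight γ' = γ_sat − γ_w while the driving shear stress uses γ_sat:
FS = [c' + γ' z cos²β tanφ'] / [γ_sat z sinβ cosβ]
(For c' = 0 this reduces to FS = (γ'/γ_sat)·tanφ'/tanβ.)
γ' = 18.3 − 9.81 = 8.49 kN/m³
Numerator = 0.0 + 8.49·5.4·cos²10.4°·tan35.1° = 0.0 + 8.49·5.4·0.9674·0.7028 = 31.171 kPa
Denominator = 18.3·5.4·sin10.4°·cos10.4° = 18.3·5.4·0.1805·0.9836 = 17.546 kPa
FS = 31.171 / 17.546 = 1.777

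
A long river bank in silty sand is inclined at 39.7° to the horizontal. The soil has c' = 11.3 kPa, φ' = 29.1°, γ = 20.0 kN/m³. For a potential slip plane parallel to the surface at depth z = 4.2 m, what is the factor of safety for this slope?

For an infinite slope with a slip plane parallel to the surface (no pore pressure): FS = [c' + γz cos²β tanφ'] / [γz sinβ cosβ].
γz = 20.0·4.2 = 84.00 kN/m²
Numerator = 11.3 + 84.00·cos²39.7°·tan29.1° = 11.3 + 84.00·0.5920·0.5566 = 38.977 kPa
Denominator = 84.00·sin39.7°·cos39.7° = 84.00·0.6388·0.7694 = 41.283 kPa
FS = 38.977 / 41.283 = 0.944

FS = 0.94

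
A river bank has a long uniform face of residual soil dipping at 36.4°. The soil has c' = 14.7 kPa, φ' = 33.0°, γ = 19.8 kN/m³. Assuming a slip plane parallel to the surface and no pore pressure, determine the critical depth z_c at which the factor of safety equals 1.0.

Setting FS = 1.00 in FS = [c' + γz cos²β tanφ'] / [γz sinβ cosβ] and solving for z:
z = c' / [γ cosβ (FS·sinβ − cosβ·tanφ')]
  = 14.7 / [19.8·cos36.4°·(1.00·sin36.4° − cos36.4°·tan33.0°)]
  = 14.7 / [19.8·0.8049·(1.00·0.5934 − 0.8049·0.6494)]
  = 14.7 / 1.1270 = 13.044 m

z_c = 13.04 m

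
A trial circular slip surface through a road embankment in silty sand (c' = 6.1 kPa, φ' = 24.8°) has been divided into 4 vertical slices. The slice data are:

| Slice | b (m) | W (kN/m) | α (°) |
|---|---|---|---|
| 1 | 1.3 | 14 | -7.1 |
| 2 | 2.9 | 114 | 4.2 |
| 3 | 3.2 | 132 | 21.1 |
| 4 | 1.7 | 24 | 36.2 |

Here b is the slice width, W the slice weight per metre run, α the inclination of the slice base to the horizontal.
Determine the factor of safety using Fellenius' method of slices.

FS = 2.70

Ordinary method of slices: FS = Σ[c'·Δl_i + (W_i cosα_i)·tanφ'] / Σ W_i sinα_i, with Δl_i = b_i / cosα_i.
Slice 1: Δl = 1.3/cos(-7.1°) = 1.310 m; N'_1 = 14·cos(-7.1°) = 13.9; c'Δl = 7.99; W sinα = -1.7
Slice 2: Δl = 2.9/cos4.2° = 2.908 m; N'_2 = 114·cos4.2° = 113.7; c'Δl = 17.74; W sinα = 8.3
Slice 3: Δl = 3.2/cos21.1° = 3.430 m; N'_3 = 132·cos21.1° = 123.1; c'Δl = 20.92; W sinα = 47.5
Slice 4: Δl = 1.7/cos36.2° = 2.107 m; N'_4 = 24·cos36.2° = 19.4; c'Δl = 12.85; W sinα = 14.2
Σc'Δl = 59.5 kN/m; ΣN' = 270.1 kN/m; ΣW sinα = 68.3 kN/m
Resisting = 59.5 + 270.1·tan24.8° = 59.5 + 124.8 = 184.3 kN/m
FS = 184.3 / 68.3 = 2.698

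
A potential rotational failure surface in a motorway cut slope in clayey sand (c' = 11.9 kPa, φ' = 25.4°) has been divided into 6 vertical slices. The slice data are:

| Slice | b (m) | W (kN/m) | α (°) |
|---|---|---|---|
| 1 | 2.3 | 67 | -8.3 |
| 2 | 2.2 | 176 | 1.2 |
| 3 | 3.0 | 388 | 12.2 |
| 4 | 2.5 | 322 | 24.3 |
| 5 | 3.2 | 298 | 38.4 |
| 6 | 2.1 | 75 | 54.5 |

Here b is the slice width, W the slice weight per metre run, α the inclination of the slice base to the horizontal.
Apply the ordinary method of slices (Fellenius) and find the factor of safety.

Ordinary method of slices: FS = Σ[c'·Δl_i + (W_i cosα_i)·tanφ'] / Σ W_i sinα_i, with Δl_i = b_i / cosα_i.
Slice 1: Δl = 2.3/cos(-8.3°) = 2.324 m; N'_1 = 67·cos(-8.3°) = 66.3; c'Δl = 27.66; W sinα = -9.7
Slice 2: Δl = 2.2/cos1.2° = 2.200 m; N'_2 = 176·cos1.2° = 176.0; c'Δl = 26.19; W sinα = 3.7
Slice 3: Δl = 3.0/cos12.2° = 3.069 m; N'_3 = 388·cos12.2° = 379.2; c'Δl = 36.52; W sinα = 82.0
Slice 4: Δl = 2.5/cos24.3° = 2.743 m; N'_4 = 322·cos24.3° = 293.5; c'Δl = 32.64; W sinα = 132.5
Slice 5: Δl = 3.2/cos38.4° = 4.083 m; N'_5 = 298·cos38.4° = 233.5; c'Δl = 48.59; W sinα = 185.1
Slice 6: Δl = 2.1/cos54.5° = 3.616 m; N'_6 = 75·cos54.5° = 43.6; c'Δl = 43.03; W sinα = 61.1
Σc'Δl = 214.6 kN/m; ΣN' = 1192.1 kN/m; ΣW sinα = 454.7 kN/m
Resisting = 214.6 + 1192.1·tan25.4° = 214.6 + 566.0 = 780.7 kN/m
FS = 780.7 / 454.7 = 1.717

FS = 1.72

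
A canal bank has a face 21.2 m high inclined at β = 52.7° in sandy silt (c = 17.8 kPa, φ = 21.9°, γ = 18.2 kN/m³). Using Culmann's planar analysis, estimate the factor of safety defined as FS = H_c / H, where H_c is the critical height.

H_c = (4c/γ) · sinβ cosφ / [1 − cos(β − φ)]
    = (4·17.8/18.2) · sin52.7°·cos21.9° / [1 − cos30.8°]
    = 3.912 · 0.7381 / 0.1410 = 20.47 m
FS = H_c / H = 20.47 / 21.2 = 0.966

FS = 0.97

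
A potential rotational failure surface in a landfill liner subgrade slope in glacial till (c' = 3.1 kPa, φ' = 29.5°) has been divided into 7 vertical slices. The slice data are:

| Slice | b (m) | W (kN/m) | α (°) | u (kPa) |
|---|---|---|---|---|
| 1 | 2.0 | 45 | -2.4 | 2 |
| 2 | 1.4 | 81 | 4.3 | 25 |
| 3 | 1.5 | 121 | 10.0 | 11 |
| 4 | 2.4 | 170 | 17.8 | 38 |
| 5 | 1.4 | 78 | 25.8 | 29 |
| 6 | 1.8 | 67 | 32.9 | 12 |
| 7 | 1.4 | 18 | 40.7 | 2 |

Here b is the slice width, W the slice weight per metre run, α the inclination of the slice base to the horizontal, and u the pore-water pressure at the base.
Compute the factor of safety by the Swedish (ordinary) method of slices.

FS = 1.39

Ordinary method of slices: FS = Σ[c'·Δl_i + (W_i cosα_i − u_i·Δl_i)·tanφ'] / Σ W_i sinα_i, with Δl_i = b_i / cosα_i.
Slice 1: Δl = 2.0/cos(-2.4°) = 2.002 m; N'_1 = 45·cos(-2.4°) − 2·2.002 = 41.0; c'Δl = 6.21; W sinα = -1.9
Slice 2: Δl = 1.4/cos4.3° = 1.404 m; N'_2 = 81·cos4.3° − 25·1.404 = 45.7; c'Δl = 4.35; W sinα = 6.1
Slice 3: Δl = 1.5/cos10.0° = 1.523 m; N'_3 = 121·cos10.0° − 11·1.523 = 102.4; c'Δl = 4.72; W sinα = 21.0
Slice 4: Δl = 2.4/cos17.8° = 2.521 m; N'_4 = 170·cos17.8° − 38·2.521 = 66.1; c'Δl = 7.81; W sinα = 52.0
Slice 5: Δl = 1.4/cos25.8° = 1.555 m; N'_5 = 78·cos25.8° − 29·1.555 = 25.1; c'Δl = 4.82; W sinα = 33.9
Slice 6: Δl = 1.8/cos32.9° = 2.144 m; N'_6 = 67·cos32.9° − 12·2.144 = 30.5; c'Δl = 6.65; W sinα = 36.4
Slice 7: Δl = 1.4/cos40.7° = 1.847 m; N'_7 = 18·cos40.7° − 2·1.847 = 10.0; c'Δl = 5.72; W sinα = 11.7
Σc'Δl = 40.3 kN/m; ΣN' = 320.7 kN/m; ΣW sinα = 159.2 kN/m
Resisting = 40.3 + 320.7·tan29.5° = 40.3 + 181.5 = 221.7 kN/m
FS = 221.7 / 159.2 = 1.392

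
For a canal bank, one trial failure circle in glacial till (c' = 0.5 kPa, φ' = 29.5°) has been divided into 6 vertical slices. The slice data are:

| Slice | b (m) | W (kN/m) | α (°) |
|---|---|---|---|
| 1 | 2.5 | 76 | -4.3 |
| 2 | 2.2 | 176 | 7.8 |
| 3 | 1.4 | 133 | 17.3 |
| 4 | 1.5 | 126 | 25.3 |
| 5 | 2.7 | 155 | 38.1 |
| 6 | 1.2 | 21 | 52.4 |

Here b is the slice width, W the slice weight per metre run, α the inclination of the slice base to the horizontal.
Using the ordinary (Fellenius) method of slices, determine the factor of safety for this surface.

FS = 1.61

Ordinary method of slices: FS = Σ[c'·Δl_i + (W_i cosα_i)·tanφ'] / Σ W_i sinα_i, with Δl_i = b_i / cosα_i.
Slice 1: Δl = 2.5/cos(-4.3°) = 2.507 m; N'_1 = 76·cos(-4.3°) = 75.8; c'Δl = 1.25; W sinα = -5.7
Slice 2: Δl = 2.2/cos7.8° = 2.221 m; N'_2 = 176·cos7.8° = 174.4; c'Δl = 1.11; W sinα = 23.9
Slice 3: Δl = 1.4/cos17.3° = 1.466 m; N'_3 = 133·cos17.3° = 127.0; c'Δl = 0.73; W sinα = 39.6
Slice 4: Δl = 1.5/cos25.3° = 1.659 m; N'_4 = 126·cos25.3° = 113.9; c'Δl = 0.83; W sinα = 53.8
Slice 5: Δl = 2.7/cos38.1° = 3.431 m; N'_5 = 155·cos38.1° = 122.0; c'Δl = 1.72; W sinα = 95.6
Slice 6: Δl = 1.2/cos52.4° = 1.967 m; N'_6 = 21·cos52.4° = 12.8; c'Δl = 0.98; W sinα = 16.6
Σc'Δl = 6.6 kN/m; ΣN' = 625.8 kN/m; ΣW sinα = 223.9 kN/m
Resisting = 6.6 + 625.8·tan29.5° = 6.6 + 354.1 = 360.7 kN/m
FS = 360.7 / 223.9 = 1.611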